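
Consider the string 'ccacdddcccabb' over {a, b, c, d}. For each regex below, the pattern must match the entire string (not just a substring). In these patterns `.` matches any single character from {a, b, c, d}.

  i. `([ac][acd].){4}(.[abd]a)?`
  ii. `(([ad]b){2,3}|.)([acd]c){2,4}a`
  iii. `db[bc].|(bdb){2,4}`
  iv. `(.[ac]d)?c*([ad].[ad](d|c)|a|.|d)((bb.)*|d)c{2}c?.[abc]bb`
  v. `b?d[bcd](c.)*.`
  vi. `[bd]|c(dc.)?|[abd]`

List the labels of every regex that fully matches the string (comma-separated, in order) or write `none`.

iv

i → no match
ii → no match — must end with 'ca'
iii → no match
iv → match
v → no match
vi → no match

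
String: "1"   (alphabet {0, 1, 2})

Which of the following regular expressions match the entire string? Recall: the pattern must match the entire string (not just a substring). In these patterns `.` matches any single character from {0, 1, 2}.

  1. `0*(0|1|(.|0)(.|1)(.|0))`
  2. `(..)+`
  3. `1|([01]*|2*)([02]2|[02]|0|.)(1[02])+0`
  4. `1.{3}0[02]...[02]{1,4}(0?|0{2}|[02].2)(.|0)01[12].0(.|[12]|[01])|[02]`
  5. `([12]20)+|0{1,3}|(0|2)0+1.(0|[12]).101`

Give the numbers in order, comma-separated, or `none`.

1, 3

1 → match
2 → no match
3 → match
4 → no match
5 → no match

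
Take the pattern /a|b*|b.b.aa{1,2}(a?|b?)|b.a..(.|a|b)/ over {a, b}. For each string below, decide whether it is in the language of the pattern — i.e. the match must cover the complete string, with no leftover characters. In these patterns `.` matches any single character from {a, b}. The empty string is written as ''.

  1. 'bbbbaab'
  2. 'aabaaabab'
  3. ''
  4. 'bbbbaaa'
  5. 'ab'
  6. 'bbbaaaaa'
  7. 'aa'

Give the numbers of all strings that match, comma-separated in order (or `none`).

1, 3, 4, 6

1 → match
2 → no match
3 → match
4 → match
5 → no match
6 → match
7 → no match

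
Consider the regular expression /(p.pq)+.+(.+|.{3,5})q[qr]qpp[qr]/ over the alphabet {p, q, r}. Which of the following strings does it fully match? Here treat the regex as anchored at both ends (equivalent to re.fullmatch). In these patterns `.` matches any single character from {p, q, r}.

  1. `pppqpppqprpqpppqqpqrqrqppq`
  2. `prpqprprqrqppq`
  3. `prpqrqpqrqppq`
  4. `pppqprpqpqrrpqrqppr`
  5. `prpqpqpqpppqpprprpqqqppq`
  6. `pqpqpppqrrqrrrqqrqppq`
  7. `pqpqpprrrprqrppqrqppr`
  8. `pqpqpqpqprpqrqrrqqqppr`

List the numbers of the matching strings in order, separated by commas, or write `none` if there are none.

1 → match
2 → match
3 → match
4 → match
5 → match
6 → match
7 → match
8 → match

1, 2, 3, 4, 5, 6, 7, 8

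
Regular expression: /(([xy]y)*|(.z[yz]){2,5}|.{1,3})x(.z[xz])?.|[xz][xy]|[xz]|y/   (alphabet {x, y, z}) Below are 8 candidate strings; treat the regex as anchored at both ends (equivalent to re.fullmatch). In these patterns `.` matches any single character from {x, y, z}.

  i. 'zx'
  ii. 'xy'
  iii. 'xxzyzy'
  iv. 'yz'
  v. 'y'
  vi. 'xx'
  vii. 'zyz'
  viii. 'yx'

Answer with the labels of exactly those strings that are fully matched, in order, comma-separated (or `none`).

i → match
ii → match
iii → no match
iv → no match
v → match
vi → match
vii → no match
viii → no match

i, ii, v, vi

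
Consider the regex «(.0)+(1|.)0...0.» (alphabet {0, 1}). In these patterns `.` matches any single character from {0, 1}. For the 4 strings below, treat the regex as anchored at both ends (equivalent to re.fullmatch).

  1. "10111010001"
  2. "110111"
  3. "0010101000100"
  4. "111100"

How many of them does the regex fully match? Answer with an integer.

1. "10111010001" → no match
2. "110111" → no match
3 → match
4. "111100" → no match
Total matched: 1

1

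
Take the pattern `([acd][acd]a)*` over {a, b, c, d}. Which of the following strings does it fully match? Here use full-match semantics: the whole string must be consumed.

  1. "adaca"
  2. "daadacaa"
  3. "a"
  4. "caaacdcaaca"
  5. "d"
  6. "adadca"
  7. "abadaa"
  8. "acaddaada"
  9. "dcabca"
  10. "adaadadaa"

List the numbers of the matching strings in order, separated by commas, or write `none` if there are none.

6, 8, 10

1 → no match
2 → no match
3 → no match
4 → no match
5 → no match
6 → match
7 → no match
8 → match
9 → no match
10 → match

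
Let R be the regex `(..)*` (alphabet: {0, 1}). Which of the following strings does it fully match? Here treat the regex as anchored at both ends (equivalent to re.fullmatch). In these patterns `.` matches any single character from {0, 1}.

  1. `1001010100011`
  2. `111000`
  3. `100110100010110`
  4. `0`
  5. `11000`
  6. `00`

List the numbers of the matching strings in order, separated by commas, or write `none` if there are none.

2, 6

1 → no match
2 → match
3 → no match
4 → no match
5 → no match
6 → match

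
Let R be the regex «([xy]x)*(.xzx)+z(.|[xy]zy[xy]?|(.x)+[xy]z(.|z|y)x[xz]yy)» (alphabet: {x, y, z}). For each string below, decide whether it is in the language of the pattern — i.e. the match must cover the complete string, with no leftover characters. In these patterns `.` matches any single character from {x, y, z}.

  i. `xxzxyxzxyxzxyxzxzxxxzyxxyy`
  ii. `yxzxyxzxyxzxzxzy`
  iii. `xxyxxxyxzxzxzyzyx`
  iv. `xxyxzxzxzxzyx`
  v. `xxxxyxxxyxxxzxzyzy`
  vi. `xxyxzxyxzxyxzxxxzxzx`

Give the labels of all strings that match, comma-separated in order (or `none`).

i → match
ii → match
iii → match
iv → match
v → match
vi → match

i, ii, iii, iv, v, vi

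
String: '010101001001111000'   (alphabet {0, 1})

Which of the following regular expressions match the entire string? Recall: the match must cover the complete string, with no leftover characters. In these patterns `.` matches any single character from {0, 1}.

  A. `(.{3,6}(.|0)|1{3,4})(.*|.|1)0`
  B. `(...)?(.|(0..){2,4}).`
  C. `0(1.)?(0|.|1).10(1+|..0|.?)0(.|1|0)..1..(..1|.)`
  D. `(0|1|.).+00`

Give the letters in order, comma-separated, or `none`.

A → match
B → no match
C → match
D → match

A, C, D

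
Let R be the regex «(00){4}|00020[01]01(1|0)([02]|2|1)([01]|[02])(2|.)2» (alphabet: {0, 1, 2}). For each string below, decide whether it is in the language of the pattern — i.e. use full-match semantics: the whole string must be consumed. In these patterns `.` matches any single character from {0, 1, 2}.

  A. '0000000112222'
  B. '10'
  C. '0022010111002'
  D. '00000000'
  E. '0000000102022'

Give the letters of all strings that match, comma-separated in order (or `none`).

A → no match
B. '10' → no match
C → no match
D. '00000000' → match
E → no match

D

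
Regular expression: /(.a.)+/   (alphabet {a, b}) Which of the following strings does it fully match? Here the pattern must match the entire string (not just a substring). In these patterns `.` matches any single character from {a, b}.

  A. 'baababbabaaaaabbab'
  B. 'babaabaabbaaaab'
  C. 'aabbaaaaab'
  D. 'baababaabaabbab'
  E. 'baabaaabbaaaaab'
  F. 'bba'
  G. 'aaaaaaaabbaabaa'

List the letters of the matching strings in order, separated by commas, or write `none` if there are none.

A, B, D, G

A → match
B → match
C → no match
D → match
E → no match
F → no match
G → match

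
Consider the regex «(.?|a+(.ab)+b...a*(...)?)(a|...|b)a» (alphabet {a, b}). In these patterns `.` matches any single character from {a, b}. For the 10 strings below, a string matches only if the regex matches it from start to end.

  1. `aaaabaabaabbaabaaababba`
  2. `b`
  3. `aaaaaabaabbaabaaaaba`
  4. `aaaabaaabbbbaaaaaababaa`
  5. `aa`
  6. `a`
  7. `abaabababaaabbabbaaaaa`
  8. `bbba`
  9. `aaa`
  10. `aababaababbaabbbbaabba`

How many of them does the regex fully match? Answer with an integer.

5

1 → match
2 → no match — must end with `a`
3 → match
4 → no match
5 → match
6 → no match
7 → no match
8 → match
9 → match
10 → no match
Total matched: 5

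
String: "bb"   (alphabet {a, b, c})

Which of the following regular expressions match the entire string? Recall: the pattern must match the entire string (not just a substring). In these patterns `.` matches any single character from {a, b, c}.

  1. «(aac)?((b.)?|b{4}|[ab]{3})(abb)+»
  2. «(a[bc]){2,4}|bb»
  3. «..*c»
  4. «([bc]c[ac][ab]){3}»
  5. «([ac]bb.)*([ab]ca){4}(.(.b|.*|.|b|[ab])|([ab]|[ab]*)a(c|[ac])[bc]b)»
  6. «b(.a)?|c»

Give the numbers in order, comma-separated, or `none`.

1 → no match — must end with "abb"
2 → match
3 → no match — must end with "c"
4 → no match
5 → no match
6 → no match

2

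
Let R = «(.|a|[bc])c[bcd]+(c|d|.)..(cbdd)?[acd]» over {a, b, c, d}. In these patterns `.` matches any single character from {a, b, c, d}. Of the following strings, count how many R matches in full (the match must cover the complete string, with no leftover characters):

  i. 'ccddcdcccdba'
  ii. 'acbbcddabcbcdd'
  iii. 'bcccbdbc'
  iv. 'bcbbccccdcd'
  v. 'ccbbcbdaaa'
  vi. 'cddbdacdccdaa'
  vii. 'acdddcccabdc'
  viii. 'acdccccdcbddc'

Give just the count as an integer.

6

i. 'ccddcdcccdba' → match
ii → no match
iii. 'bcccbdbc' → match
iv. 'bcbbccccdcd' → match
v. 'ccbbcbdaaa' → match
vi → no match
vii. 'acdddcccabdc' → match
viii → match
Total matched: 6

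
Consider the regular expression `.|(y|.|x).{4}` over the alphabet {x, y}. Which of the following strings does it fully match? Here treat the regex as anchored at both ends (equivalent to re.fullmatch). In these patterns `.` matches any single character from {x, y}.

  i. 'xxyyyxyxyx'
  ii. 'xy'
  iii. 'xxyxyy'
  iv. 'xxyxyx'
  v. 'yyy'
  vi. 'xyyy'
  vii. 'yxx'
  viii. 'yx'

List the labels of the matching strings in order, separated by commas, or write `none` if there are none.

none

i. 'xxyyyxyxyx' → no match
ii. 'xy' → no match
iii. 'xxyxyy' → no match
iv. 'xxyxyx' → no match
v. 'yyy' → no match
vi. 'xyyy' → no match
vii. 'yxx' → no match
viii. 'yx' → no match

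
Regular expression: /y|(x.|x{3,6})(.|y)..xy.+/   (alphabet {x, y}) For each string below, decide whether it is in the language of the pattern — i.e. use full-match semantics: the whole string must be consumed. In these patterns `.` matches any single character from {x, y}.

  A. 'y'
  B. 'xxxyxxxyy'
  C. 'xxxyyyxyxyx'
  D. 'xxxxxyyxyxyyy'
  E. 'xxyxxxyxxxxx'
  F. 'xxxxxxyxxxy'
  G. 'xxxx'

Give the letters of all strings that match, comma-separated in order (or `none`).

A, B, C, D, E, F

A → match
B → match
C → match
D → match
E → match
F → match
G → no match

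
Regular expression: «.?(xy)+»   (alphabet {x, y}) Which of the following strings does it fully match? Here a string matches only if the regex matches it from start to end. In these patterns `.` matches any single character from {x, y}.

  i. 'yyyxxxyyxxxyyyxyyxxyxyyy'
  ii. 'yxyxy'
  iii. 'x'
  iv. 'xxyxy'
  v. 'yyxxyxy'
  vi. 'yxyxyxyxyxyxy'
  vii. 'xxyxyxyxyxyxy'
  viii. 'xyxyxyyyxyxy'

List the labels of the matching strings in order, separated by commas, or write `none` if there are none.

i → no match — must end with 'xy'
ii. 'yxyxy' → match
iii. 'x' → no match — must end with 'xy'
iv. 'xxyxy' → match
v. 'yyxxyxy' → no match
vi → match
vii → match
viii. 'xyxyxyyyxyxy' → no match

ii, iv, vi, vii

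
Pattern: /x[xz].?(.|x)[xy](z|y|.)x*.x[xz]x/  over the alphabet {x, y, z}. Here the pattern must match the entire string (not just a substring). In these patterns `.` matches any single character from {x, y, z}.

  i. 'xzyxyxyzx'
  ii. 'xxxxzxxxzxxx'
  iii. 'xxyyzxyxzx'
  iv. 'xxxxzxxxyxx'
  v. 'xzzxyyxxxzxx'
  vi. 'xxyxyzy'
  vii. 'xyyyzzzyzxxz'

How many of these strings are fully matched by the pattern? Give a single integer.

i. 'xzyxyxyzx' → no match
ii. 'xxxxzxxxzxxx' → match
iii. 'xxyyzxyxzx' → match
iv. 'xxxxzxxxyxx' → no match
v. 'xzzxyyxxxzxx' → no match
vi. 'xxyxyzy' → no match — must end with 'x'
vii. 'xyyyzzzyzxxz' → no match — must end with 'x'
Total matched: 2

2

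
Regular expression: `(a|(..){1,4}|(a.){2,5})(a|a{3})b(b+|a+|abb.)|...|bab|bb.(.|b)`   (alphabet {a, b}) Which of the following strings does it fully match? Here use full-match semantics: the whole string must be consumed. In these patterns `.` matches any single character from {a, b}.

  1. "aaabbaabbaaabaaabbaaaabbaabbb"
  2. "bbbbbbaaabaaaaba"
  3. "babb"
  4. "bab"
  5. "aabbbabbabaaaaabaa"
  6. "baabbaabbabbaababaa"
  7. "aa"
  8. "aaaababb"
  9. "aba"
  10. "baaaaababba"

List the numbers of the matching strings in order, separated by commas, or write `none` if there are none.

1 → no match
2 → no match
3 → no match
4 → match
5 → no match
6 → no match
7 → no match
8 → no match
9 → match
10 → no match

4, 9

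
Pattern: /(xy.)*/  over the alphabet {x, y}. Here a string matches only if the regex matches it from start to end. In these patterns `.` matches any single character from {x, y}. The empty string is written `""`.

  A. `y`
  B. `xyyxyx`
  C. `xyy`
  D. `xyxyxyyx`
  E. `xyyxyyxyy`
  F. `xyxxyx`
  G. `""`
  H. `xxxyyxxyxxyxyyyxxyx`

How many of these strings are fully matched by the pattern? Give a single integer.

5

A. `y` → no match
B. `xyyxyx` → match
C. `xyy` → match
D. `xyxyxyyx` → no match
E. `xyyxyyxyy` → match
F. `xyxxyx` → match
G. `""` → match
H → no match
Total matched: 5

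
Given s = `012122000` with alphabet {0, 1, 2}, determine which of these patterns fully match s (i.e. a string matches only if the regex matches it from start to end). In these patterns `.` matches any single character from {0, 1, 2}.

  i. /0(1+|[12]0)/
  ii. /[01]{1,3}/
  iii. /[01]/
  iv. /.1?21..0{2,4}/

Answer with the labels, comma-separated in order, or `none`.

i → no match
ii → no match
iii → no match
iv → match

iv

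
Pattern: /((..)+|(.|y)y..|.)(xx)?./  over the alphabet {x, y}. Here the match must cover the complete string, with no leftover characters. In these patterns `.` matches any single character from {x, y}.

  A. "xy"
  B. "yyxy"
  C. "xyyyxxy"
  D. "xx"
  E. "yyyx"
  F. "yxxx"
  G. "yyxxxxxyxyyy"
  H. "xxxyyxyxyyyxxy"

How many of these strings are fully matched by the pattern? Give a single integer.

4

A → match
B → no match
C → match
D → match
E → no match
F → match
G → no match
H → no match
Total matched: 4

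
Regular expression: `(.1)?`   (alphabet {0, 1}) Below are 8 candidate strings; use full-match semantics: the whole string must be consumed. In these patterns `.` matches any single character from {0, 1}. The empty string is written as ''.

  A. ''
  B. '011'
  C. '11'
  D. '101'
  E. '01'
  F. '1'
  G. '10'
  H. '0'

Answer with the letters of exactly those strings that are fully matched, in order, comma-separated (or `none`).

A → match
B → no match
C → match
D → no match
E → match
F → no match
G → no match
H → no match

A, C, E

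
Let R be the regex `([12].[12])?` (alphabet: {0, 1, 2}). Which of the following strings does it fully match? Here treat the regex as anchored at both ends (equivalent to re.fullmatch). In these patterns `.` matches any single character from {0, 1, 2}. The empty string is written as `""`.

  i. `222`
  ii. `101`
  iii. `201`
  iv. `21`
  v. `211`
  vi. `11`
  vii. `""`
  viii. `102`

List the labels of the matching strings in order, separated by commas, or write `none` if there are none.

i, ii, iii, v, vii, viii

i → match
ii → match
iii → match
iv → no match
v → match
vi → no match
vii → match
viii → match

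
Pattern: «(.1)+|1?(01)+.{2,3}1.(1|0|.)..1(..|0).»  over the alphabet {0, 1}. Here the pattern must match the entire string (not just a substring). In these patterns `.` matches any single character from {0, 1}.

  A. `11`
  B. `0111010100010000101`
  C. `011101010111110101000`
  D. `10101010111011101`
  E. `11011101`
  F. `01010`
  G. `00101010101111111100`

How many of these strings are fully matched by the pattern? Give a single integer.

A → match
B → no match
C → no match
D → match
E → match
F → no match
G → no match
Total matched: 3

3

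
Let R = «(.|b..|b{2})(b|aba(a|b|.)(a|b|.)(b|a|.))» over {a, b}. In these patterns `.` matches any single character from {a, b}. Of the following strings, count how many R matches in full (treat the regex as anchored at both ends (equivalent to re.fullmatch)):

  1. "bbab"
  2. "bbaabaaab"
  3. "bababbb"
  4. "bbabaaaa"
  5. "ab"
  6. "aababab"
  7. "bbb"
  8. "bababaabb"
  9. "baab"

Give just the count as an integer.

9

1 → match
2 → match
3 → match
4 → match
5 → match
6 → match
7 → match
8 → match
9 → match
Total matched: 9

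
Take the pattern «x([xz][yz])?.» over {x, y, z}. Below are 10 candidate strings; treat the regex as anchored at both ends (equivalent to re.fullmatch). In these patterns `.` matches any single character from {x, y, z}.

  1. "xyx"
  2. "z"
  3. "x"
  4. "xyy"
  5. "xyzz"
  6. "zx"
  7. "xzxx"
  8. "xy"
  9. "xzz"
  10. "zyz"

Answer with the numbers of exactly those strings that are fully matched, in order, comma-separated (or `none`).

8

1 → no match
2 → no match — must start with "x"
3 → no match
4 → no match
5 → no match
6 → no match — must start with "x"
7 → no match
8 → match
9 → no match
10 → no match — must start with "x"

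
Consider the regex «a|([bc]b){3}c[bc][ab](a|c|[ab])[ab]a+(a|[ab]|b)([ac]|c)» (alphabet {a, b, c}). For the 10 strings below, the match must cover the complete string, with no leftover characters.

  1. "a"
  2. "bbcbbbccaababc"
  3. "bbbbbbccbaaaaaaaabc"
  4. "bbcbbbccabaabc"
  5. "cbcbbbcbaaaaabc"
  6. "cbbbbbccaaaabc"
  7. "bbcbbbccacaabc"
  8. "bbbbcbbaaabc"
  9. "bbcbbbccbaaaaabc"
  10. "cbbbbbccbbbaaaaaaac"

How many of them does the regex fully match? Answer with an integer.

1 → match
2 → match
3 → match
4 → match
5 → match
6 → match
7 → match
8 → no match
9 → match
10 → match
Total matched: 9

9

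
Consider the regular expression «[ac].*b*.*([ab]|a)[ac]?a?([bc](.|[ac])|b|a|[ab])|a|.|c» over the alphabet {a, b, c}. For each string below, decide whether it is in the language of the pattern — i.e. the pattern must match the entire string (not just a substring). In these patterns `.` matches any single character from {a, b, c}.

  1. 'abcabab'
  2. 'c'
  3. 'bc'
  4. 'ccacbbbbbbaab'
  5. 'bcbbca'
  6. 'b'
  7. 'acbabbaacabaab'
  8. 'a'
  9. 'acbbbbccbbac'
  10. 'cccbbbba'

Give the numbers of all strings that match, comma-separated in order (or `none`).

1, 2, 4, 6, 7, 8, 10

1 → match
2 → match
3 → no match
4 → match
5 → no match
6 → match
7 → match
8 → match
9 → no match
10 → match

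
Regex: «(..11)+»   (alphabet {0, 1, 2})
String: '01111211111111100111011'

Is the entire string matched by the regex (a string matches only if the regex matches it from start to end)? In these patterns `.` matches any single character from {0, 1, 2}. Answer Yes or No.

No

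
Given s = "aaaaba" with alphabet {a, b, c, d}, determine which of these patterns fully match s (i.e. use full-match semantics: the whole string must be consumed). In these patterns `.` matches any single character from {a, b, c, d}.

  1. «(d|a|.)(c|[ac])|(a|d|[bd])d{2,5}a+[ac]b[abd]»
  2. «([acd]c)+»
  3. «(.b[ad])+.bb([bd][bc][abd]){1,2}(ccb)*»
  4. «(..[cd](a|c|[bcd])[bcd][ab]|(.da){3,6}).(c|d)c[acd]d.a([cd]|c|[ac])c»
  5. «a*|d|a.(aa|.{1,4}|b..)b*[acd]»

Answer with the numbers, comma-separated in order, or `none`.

5

1 → no match
2 → no match — must end with "c"
3 → no match
4 → no match — must end with "c"
5 → match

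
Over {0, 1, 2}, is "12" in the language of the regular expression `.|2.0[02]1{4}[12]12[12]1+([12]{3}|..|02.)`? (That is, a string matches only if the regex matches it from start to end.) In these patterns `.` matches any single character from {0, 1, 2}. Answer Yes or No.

No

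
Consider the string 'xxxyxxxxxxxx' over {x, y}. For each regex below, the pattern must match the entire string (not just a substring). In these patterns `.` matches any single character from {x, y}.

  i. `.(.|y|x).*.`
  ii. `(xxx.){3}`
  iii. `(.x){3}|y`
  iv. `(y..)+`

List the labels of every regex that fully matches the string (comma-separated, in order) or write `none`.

i → match
ii → match
iii → no match
iv → no match — must start with 'y'

i, ii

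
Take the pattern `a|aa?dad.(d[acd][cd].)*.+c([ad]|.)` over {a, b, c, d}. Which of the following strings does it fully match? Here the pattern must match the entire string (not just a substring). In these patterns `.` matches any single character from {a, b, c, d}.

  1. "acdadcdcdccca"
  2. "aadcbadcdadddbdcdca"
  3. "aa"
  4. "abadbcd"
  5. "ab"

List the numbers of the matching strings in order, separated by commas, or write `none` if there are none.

1 → no match
2 → no match
3 → no match
4 → no match
5 → no match

none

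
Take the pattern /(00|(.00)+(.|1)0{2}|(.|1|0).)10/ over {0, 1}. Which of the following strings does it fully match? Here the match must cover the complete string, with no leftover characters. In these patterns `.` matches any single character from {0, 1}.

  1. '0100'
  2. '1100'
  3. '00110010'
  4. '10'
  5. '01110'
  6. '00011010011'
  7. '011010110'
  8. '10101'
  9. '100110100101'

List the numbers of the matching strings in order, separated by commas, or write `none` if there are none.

none

1 → no match — must end with '10'
2 → no match — must end with '10'
3 → no match
4 → no match
5 → no match
6 → no match — must end with '10'
7 → no match
8 → no match — must end with '10'
9 → no match — must end with '10'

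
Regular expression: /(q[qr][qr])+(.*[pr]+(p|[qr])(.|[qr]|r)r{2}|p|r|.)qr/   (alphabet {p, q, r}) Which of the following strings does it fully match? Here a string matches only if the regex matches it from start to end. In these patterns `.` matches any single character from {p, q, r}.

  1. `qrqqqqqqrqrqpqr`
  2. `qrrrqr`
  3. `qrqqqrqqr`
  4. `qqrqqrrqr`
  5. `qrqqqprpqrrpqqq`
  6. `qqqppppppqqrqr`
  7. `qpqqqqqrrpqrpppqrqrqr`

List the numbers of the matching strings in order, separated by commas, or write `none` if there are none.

1, 2, 3, 4

1 → match
2. `qrrrqr` → match
3. `qrqqqrqqr` → match
4. `qqrqqrrqr` → match
5 → no match — must end with `qr`
6 → no match
7 → no match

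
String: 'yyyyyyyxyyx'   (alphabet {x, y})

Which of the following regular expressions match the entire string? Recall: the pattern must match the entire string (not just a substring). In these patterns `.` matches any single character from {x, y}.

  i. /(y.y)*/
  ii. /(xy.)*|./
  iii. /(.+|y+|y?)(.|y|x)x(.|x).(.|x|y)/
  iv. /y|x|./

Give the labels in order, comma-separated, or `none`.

i → no match
ii → no match
iii → match
iv → no match

iii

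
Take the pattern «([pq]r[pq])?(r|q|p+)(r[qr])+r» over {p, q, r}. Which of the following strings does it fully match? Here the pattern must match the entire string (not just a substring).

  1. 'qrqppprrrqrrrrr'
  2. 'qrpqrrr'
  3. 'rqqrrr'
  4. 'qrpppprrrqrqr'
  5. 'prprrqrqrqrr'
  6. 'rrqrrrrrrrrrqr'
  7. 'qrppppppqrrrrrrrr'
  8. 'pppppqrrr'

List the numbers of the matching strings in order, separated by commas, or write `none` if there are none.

1 → match
2 → match
3 → no match
4 → match
5 → no match
6 → match
7 → no match
8 → no match

1, 2, 4, 6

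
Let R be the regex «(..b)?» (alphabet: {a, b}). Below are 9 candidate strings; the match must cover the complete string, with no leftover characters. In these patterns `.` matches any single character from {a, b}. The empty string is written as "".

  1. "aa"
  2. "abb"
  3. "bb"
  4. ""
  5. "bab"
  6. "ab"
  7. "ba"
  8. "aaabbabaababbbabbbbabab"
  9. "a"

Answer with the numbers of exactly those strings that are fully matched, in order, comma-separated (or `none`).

1 → no match
2 → match
3 → no match
4 → match
5 → match
6 → no match
7 → no match
8 → no match
9 → no match

2, 4, 5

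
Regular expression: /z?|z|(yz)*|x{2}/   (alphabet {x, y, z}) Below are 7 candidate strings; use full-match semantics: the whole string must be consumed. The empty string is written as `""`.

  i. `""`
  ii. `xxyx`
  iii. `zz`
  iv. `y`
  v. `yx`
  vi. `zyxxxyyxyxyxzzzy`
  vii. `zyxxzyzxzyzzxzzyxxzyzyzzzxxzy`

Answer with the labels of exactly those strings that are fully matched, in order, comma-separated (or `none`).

i → match
ii → no match
iii → no match
iv → no match
v → no match
vi → no match
vii → no match

i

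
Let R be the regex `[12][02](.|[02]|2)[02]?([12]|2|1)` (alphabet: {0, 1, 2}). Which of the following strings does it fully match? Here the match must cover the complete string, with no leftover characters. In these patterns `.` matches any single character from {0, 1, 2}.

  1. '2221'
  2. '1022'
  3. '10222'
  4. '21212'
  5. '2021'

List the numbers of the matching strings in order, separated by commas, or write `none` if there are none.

1. '2221' → match
2. '1022' → match
3. '10222' → match
4. '21212' → no match
5. '2021' → match

1, 2, 3, 5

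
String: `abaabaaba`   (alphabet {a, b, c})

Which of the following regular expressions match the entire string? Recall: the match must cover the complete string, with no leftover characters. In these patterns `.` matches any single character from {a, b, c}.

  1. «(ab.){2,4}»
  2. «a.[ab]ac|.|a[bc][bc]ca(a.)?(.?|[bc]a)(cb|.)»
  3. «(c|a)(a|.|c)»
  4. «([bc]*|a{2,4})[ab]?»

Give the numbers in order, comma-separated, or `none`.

1

1 → match
2 → no match
3 → no match
4 → no match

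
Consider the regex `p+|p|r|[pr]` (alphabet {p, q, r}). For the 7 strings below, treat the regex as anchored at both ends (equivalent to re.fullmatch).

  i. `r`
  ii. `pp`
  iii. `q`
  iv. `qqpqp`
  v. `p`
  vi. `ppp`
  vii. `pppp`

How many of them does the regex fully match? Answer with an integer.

i → match
ii → match
iii → no match
iv → no match
v → match
vi → match
vii → match
Total matched: 5

5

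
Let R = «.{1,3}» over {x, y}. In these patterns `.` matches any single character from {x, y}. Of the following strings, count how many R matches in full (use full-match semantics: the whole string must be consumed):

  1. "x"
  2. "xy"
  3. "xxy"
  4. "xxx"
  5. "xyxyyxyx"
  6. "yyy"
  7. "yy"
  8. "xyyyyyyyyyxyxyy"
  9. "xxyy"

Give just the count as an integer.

6

1 → match
2 → match
3 → match
4 → match
5 → no match
6 → match
7 → match
8 → no match
9 → no match
Total matched: 6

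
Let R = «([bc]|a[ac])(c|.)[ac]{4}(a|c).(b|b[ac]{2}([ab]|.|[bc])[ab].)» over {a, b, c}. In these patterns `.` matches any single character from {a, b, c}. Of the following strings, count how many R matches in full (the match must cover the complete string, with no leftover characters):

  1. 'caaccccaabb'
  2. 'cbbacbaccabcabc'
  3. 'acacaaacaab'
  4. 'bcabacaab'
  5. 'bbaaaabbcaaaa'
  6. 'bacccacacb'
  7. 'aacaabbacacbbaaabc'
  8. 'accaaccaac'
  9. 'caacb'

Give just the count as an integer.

0

1. 'caaccccaabb' → no match
2 → no match
3. 'acacaaacaab' → no match
4. 'bcabacaab' → no match
5 → no match
6. 'bacccacacb' → no match
7 → no match
8. 'accaaccaac' → no match
9. 'caacb' → no match
Total matched: 0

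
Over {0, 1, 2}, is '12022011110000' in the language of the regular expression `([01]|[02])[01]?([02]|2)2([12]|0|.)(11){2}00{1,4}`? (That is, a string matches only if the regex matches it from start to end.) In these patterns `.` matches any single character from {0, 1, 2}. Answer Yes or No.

No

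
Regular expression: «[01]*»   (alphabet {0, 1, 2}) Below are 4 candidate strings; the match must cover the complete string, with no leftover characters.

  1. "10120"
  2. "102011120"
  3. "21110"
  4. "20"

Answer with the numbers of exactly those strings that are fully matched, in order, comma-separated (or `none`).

1 → no match
2 → no match
3 → no match
4 → no match

none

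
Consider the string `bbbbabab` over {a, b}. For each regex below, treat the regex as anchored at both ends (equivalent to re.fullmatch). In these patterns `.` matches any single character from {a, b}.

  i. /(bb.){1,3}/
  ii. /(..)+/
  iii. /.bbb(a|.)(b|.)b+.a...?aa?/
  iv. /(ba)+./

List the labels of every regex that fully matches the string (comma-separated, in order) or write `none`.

ii

i → no match
ii → match
iii → no match
iv → no match — must start with `ba`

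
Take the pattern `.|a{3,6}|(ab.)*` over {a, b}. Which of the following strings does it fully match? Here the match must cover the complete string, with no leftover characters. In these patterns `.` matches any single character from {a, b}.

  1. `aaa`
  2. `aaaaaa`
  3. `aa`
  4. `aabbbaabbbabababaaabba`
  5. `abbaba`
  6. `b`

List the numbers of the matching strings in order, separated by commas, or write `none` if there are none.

1, 2, 5, 6

1. `aaa` → match
2. `aaaaaa` → match
3. `aa` → no match
4 → no match
5. `abbaba` → match
6. `b` → match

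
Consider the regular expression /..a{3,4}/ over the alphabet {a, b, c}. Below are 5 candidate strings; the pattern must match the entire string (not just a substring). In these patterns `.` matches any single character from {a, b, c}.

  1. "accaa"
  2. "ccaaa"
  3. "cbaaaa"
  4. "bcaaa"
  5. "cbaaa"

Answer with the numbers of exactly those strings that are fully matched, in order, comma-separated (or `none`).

2, 3, 4, 5

1 → no match
2 → match
3 → match
4 → match
5 → match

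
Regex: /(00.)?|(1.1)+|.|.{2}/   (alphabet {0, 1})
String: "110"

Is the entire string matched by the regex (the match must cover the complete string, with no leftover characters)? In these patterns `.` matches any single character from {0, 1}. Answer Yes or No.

No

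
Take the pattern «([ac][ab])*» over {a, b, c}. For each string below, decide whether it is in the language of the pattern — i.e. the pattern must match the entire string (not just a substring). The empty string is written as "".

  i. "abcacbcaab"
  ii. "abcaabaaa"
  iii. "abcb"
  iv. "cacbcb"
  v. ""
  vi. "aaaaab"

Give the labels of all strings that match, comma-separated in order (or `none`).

i, iii, iv, v, vi

i → match
ii → no match
iii → match
iv → match
v → match
vi → match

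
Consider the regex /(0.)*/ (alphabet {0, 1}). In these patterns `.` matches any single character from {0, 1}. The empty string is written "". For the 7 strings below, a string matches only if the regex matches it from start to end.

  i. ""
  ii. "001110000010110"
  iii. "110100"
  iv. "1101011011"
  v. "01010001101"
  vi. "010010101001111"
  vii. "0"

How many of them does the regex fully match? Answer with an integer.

i → match
ii → no match
iii → no match
iv → no match
v → no match
vi → no match
vii → no match
Total matched: 1

1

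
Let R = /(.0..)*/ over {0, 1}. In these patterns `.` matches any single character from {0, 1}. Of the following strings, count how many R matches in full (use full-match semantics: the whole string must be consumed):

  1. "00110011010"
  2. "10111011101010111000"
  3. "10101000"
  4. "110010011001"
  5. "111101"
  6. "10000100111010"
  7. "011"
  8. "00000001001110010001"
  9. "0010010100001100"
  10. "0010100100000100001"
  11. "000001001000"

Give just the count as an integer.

3

1 → no match
2 → match
3 → match
4 → no match
5 → no match
6 → no match
7 → no match
8 → match
9 → no match
10 → no match
11 → no match
Total matched: 3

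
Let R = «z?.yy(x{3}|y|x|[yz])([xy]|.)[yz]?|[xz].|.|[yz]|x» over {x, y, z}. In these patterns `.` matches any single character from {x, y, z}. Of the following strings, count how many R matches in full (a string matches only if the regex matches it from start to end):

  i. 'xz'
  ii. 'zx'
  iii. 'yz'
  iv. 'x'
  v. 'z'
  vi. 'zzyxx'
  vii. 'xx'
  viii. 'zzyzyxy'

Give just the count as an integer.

i. 'xz' → match
ii. 'zx' → match
iii. 'yz' → no match
iv. 'x' → match
v. 'z' → match
vi. 'zzyxx' → no match
vii. 'xx' → match
viii. 'zzyzyxy' → no match
Total matched: 5

5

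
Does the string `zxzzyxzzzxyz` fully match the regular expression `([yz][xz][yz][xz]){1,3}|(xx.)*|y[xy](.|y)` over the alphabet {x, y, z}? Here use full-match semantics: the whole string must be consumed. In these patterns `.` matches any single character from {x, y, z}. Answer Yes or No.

Yes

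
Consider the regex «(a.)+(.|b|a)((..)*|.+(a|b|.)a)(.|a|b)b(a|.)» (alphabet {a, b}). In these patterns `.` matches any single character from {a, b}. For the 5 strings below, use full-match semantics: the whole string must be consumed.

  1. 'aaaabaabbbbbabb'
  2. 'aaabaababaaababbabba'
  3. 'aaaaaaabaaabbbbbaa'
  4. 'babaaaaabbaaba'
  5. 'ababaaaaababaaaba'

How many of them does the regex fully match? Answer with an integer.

1 → no match
2 → match
3 → no match
4 → no match — must start with 'a'
5 → match
Total matched: 2

2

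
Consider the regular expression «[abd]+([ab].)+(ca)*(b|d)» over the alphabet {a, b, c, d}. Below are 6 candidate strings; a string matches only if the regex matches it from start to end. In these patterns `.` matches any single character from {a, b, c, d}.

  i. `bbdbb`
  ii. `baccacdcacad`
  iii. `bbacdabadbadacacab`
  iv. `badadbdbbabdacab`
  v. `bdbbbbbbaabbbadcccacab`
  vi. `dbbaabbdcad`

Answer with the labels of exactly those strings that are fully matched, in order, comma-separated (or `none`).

i → no match
ii → no match
iii → no match
iv → no match
v → no match
vi → match

vi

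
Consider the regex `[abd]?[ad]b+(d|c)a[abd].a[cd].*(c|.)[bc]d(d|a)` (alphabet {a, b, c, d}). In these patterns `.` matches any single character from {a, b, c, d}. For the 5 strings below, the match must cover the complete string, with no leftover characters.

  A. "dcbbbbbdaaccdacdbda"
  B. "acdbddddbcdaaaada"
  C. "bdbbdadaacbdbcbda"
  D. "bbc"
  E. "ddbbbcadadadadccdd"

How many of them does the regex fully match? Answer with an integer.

A → no match
B → no match
C → match
D. "bbc" → no match
E → no match
Total matched: 1

1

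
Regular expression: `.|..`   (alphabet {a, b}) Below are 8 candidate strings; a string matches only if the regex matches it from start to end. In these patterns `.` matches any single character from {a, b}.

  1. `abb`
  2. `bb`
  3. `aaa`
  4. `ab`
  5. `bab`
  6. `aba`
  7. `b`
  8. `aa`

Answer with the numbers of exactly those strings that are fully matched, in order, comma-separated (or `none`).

2, 4, 7, 8

1 → no match
2 → match
3 → no match
4 → match
5 → no match
6 → no match
7 → match
8 → match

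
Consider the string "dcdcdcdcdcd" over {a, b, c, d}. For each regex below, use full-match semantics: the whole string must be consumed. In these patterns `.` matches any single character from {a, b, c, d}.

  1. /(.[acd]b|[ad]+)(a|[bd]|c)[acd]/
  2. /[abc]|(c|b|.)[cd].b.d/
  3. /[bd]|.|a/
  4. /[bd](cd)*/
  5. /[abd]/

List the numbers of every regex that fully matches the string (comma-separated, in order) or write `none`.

1 → no match
2 → no match
3 → no match
4 → match
5 → no match

4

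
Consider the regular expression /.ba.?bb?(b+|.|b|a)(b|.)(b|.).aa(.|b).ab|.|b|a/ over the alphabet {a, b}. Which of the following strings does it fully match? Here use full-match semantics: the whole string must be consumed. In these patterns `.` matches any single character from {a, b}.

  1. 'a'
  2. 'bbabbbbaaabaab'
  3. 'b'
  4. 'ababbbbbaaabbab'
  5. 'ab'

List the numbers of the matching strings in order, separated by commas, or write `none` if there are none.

1 → match
2 → match
3 → match
4 → match
5 → no match

1, 2, 3, 4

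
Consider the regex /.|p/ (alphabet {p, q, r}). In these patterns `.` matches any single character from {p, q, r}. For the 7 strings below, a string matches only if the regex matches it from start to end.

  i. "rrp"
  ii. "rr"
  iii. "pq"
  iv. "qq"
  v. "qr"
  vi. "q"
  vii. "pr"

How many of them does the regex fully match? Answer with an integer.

1

i → no match
ii → no match
iii → no match
iv → no match
v → no match
vi → match
vii → no match
Total matched: 1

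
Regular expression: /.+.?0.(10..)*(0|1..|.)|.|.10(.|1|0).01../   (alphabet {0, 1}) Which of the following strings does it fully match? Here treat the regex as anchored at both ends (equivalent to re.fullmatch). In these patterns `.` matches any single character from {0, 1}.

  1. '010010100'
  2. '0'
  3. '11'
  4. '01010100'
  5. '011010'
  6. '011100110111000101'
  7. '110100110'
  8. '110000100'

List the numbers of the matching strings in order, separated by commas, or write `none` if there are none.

1, 2, 5, 6, 7, 8

1 → match
2 → match
3 → no match
4 → no match
5 → match
6 → match
7 → match
8 → match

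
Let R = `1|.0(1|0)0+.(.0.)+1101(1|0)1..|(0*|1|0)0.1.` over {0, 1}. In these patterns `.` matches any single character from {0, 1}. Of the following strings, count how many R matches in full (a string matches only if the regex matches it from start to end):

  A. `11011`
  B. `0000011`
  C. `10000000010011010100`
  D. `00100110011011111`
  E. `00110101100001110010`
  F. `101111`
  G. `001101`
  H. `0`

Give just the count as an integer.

A → no match
B → match
C → match
D → match
E → no match
F → no match
G → no match
H → no match
Total matched: 3

3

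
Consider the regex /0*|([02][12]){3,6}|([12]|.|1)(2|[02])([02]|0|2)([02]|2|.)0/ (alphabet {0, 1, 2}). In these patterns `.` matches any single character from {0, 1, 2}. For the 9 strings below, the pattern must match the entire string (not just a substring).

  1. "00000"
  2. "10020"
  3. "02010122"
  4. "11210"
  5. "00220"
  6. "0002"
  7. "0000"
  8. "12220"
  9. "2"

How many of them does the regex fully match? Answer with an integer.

6

1 → match
2 → match
3 → match
4 → no match
5 → match
6 → no match
7 → match
8 → match
9 → no match
Total matched: 6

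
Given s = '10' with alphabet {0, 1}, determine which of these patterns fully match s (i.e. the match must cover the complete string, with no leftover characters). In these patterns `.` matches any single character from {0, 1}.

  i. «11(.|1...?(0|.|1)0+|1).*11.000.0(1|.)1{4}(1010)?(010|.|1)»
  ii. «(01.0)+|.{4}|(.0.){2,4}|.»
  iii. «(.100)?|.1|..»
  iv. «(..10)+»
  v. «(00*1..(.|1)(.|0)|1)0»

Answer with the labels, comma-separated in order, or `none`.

i → no match — must start with '11'
ii → no match
iii → match
iv → no match
v → match

iii, v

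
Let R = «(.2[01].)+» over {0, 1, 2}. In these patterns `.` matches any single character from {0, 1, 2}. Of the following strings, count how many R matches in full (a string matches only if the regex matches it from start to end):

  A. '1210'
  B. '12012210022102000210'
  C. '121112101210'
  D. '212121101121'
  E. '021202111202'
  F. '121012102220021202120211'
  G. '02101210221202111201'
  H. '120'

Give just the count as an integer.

A → match
B → no match
C → match
D → no match
E → match
F → no match
G → match
H → no match
Total matched: 4

4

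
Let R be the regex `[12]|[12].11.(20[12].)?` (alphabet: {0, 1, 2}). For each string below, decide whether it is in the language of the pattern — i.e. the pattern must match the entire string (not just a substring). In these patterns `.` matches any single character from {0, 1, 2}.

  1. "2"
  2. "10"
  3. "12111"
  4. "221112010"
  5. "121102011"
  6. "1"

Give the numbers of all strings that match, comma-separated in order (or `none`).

1, 3, 4, 5, 6

1 → match
2 → no match
3 → match
4 → match
5 → match
6 → match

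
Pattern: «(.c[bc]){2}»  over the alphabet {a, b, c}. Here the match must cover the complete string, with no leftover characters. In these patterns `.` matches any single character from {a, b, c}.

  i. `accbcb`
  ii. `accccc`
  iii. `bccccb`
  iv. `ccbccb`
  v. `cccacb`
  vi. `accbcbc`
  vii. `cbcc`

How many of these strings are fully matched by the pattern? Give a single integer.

5

i → match
ii → match
iii → match
iv → match
v → match
vi → no match
vii → no match
Total matched: 5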